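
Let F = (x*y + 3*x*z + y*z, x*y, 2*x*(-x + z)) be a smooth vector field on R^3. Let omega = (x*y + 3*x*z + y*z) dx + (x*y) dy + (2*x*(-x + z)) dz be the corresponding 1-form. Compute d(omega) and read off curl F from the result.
d(omega) = (0) dy ∧ dz + (7*x + y - 2*z) dz ∧ dx + (-x + y - z) dx ∧ dy; curl F = (0, 7*x + y - 2*z, -x + y - z)

d omega = sum_{i<j} (∂f_j/∂x_i - ∂f_i/∂x_j) dx_i ∧ dx_j. Under the identification (dy ∧ dz, dz ∧ dx, dx ∧ dy) ↔ (e_x, e_y, e_z), the coefficients are exactly the components of curl F. Compute:
  ∂R/∂y - ∂Q/∂z = (0) - (0) = 0
  ∂P/∂z - ∂R/∂x = (3*x + y) - (-4*x + 2*z) = 7*x + y - 2*z
  ∂Q/∂x - ∂P/∂y = (y) - (x + z) = -x + y - z.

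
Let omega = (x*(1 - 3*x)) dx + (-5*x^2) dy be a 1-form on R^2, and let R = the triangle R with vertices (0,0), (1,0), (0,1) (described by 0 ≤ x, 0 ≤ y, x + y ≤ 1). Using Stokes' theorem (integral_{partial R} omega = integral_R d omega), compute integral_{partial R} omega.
integral_(partial R) omega = -5/3

Stokes: integral_partial_R omega = integral_R d omega with d omega = (∂Q/∂x - ∂P/∂y) dx ∧ dy.
  ∂Q/∂x = -10*x
  ∂P/∂y = 0
  integrand = ∂Q/∂x - ∂P/∂y = -10*x.
Integrating over R: integral_0^1 integral_0^{1-x} (-10*x) dy dx = -5/3.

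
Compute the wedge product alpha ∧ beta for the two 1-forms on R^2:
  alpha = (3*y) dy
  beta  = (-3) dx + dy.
alpha ∧ beta = (9*y) dx ∧ dy

Distribute the wedge, using dx_i ∧ dx_j = -dx_j ∧ dx_i and dx_i ∧ dx_i = 0. For each pair (i, j) with i < j, the coefficient of dx_i ∧ dx_j in alpha ∧ beta is (alpha_i * beta_j - alpha_j * beta_i). Collecting: alpha ∧ beta = (9*y) dx ∧ dy.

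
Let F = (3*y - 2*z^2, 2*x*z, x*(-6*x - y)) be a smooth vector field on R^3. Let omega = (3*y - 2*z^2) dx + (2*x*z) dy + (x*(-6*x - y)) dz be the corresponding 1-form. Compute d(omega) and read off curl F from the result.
d(omega) = (-3*x) dy ∧ dz + (12*x + y - 4*z) dz ∧ dx + (2*z - 3) dx ∧ dy; curl F = (-3*x, 12*x + y - 4*z, 2*z - 3)

d omega = sum_{i<j} (∂f_j/∂x_i - ∂f_i/∂x_j) dx_i ∧ dx_j. Under the identification (dy ∧ dz, dz ∧ dx, dx ∧ dy) ↔ (e_x, e_y, e_z), the coefficients are exactly the components of curl F. Compute:
  ∂R/∂y - ∂Q/∂z = (-x) - (2*x) = -3*x
  ∂P/∂z - ∂R/∂x = (-4*z) - (-12*x - y) = 12*x + y - 4*z
  ∂Q/∂x - ∂P/∂y = (2*z) - (3) = 2*z - 3.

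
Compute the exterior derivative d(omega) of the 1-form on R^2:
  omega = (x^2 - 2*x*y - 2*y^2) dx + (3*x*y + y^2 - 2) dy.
d(omega) = (2*x + 7*y) dx ∧ dy

For a 1-form omega = sum_i f_i dx_i, the exterior derivative is
  d(omega) = sum_{i < j} (∂f_j/∂x_i - ∂f_i/∂x_j) dx_i ∧ dx_j.
  coefficient of dx ∧ dy: ∂f_2/∂x - ∂f_1/∂y = ∂(3*x*y + y^2 - 2)/∂x - ∂(x^2 - 2*x*y - 2*y^2)/∂y = 2*x + 7*y
Assembling: d(omega) = (2*x + 7*y) dx ∧ dy.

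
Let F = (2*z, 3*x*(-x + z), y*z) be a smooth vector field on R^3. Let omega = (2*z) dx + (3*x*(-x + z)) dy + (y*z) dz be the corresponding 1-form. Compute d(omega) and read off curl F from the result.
d(omega) = (-3*x + z) dy ∧ dz + (2) dz ∧ dx + (-6*x + 3*z) dx ∧ dy; curl F = (-3*x + z, 2, -6*x + 3*z)

d omega = sum_{i<j} (∂f_j/∂x_i - ∂f_i/∂x_j) dx_i ∧ dx_j. Under the identification (dy ∧ dz, dz ∧ dx, dx ∧ dy) ↔ (e_x, e_y, e_z), the coefficients are exactly the components of curl F. Compute:
  ∂R/∂y - ∂Q/∂z = (z) - (3*x) = -3*x + z
  ∂P/∂z - ∂R/∂x = (2) - (0) = 2
  ∂Q/∂x - ∂P/∂y = (-6*x + 3*z) - (0) = -6*x + 3*z.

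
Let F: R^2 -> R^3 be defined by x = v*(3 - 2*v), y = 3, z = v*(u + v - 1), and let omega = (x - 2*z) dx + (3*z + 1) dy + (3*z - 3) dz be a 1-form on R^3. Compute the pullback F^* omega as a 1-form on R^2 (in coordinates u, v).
F^* omega = (3*v*(u*v + v^2 - v - 1)) du + (3*u^2*v + 17*u*v^2 - 12*u*v - 3*u + 22*v^3 - 41*v^2 + 12*v + 3) dv

Using F^*(f dg) = (f ∘ F) d(g ∘ F), substitute each coordinate x_i by F_i(u, v) in f_i, and replace dx_i by d F_i = (∂F_i/∂u) du + (∂F_i/∂v) dv.
  For the x component: f_1(F) = v*(-2*u - 4*v + 5); d F_1 = (0) du + (3 - 4*v) dv
  For the y component: f_2(F) = 3*u*v + 3*v^2 - 3*v + 1; d F_2 = (0) du + (0) dv
  For the z component: f_3(F) = 3*u*v + 3*v^2 - 3*v - 3; d F_3 = (v) du + (u + 2*v - 1) dv
Combining and collecting du, dv coefficients:
  coeff of du: 3*v*(u*v + v^2 - v - 1)
  coeff of dv: 3*u^2*v + 17*u*v^2 - 12*u*v - 3*u + 22*v^3 - 41*v^2 + 12*v + 3
F^* omega = (3*v*(u*v + v^2 - v - 1)) du + (3*u^2*v + 17*u*v^2 - 12*u*v - 3*u + 22*v^3 - 41*v^2 + 12*v + 3) dv.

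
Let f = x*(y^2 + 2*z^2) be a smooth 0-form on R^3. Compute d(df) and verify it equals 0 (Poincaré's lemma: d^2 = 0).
d(df) = 0

Step 1: df = sum_i (∂f/∂x_i) dx_i = (y^2 + 2*z^2) dx + (2*x*y) dy + (4*x*z) dz.
Step 2: Apply d again. Using the 1-form formula, the coefficient of dx ∧ dy in d(df) is ∂^2 f/∂x ∂y - ∂^2 f/∂y ∂x = (2*y) - (2*y) = 0 (equality of mixed partials for smooth f).
Similarly for dx ∧ dz and dy ∧ dz — all coefficients vanish. So d(df) = 0.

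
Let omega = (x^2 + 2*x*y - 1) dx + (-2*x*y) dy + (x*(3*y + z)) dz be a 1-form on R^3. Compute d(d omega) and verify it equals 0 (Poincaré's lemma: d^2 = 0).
d(d omega) = 0

Step 1: d omega = sum_{i<j} (∂f_j/∂x_i - ∂f_i/∂x_j) dx_i ∧ dx_j:
  coeff of dx ∧ dy: -2*x - 2*y
  coeff of dx ∧ dz: 3*y + z
  coeff of dy ∧ dz: 3*x
Step 2: Apply d again to each 2-form coefficient. The only possible 3-form in R^3 is dx ∧ dy ∧ dz, with coefficient
  ∂(coeff of dy∧dz)/∂x - ∂(coeff of dx∧dz)/∂y + ∂(coeff of dx∧dy)/∂z
  = ∂/∂x (3*x) - ∂/∂y (3*y + z) + ∂/∂z (-2*x - 2*y).
Each of these terms simplifies to sums of mixed partials that cancel in pairs. The result is 0 (by equality of mixed partials for smooth functions — Schwarz / Clairaut).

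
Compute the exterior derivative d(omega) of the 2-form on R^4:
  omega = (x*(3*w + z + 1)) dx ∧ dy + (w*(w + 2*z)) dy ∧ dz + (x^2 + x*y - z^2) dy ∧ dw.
d(omega) = (x) dx ∧ dy ∧ dz + (5*x + y) dx ∧ dy ∧ dw + (2*w + 4*z) dy ∧ dz ∧ dw

For a 2-form omega = sum_{i<j} g_{ij} dx_i ∧ dx_j, the exterior derivative is
  d(omega) = sum_{i<j} d(g_{ij}) ∧ dx_i ∧ dx_j = sum_{i<j, k} (∂g_{ij}/∂x_k) dx_k ∧ dx_i ∧ dx_j.
Expand each term, using dx_k ∧ dx_i ∧ dx_j = sgn(permutation) dx_{(a)} ∧ dx_{(b)} ∧ dx_{(c)} with (a < b < c) sorted:
  d(x*(3*w + z + 1)) includes (∂/∂z)(x*(3*w + z + 1)) dz = (x) dz, which multiplied by dx ∧ dy gives (x) dx ∧ dy ∧ dz
  d(x*(3*w + z + 1)) includes (∂/∂w)(x*(3*w + z + 1)) dw = (3*x) dw, which multiplied by dx ∧ dy gives (3*x) dx ∧ dy ∧ dw
  d(w*(w + 2*z)) includes (∂/∂w)(w*(w + 2*z)) dw = (2*w + 2*z) dw, which multiplied by dy ∧ dz gives (2*w + 2*z) dy ∧ dz ∧ dw
  d(x^2 + x*y - z^2) includes (∂/∂x)(x^2 + x*y - z^2) dx = (2*x + y) dx, which multiplied by dy ∧ dw gives (2*x + y) dx ∧ dy ∧ dw
  d(x^2 + x*y - z^2) includes (∂/∂z)(x^2 + x*y - z^2) dz = (-2*z) dz, which multiplied by dy ∧ dw gives (2*z) dy ∧ dz ∧ dw
Collecting like 3-forms: d(omega) = (x) dx ∧ dy ∧ dz + (5*x + y) dx ∧ dy ∧ dw + (2*w + 4*z) dy ∧ dz ∧ dw.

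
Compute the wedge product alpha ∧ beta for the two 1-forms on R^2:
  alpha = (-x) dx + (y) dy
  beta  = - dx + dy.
alpha ∧ beta = (-x + y) dx ∧ dy

Distribute the wedge, using dx_i ∧ dx_j = -dx_j ∧ dx_i and dx_i ∧ dx_i = 0. For each pair (i, j) with i < j, the coefficient of dx_i ∧ dx_j in alpha ∧ beta is (alpha_i * beta_j - alpha_j * beta_i). Collecting: alpha ∧ beta = (-x + y) dx ∧ dy.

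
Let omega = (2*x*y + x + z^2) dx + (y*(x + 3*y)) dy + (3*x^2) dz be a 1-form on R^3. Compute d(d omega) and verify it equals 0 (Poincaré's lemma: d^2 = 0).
d(d omega) = 0

Step 1: d omega = sum_{i<j} (∂f_j/∂x_i - ∂f_i/∂x_j) dx_i ∧ dx_j:
  coeff of dx ∧ dy: -2*x + y
  coeff of dx ∧ dz: 6*x - 2*z
  coeff of dy ∧ dz: 0
Step 2: Apply d again to each 2-form coefficient. The only possible 3-form in R^3 is dx ∧ dy ∧ dz, with coefficient
  ∂(coeff of dy∧dz)/∂x - ∂(coeff of dx∧dz)/∂y + ∂(coeff of dx∧dy)/∂z
  = ∂/∂x (0) - ∂/∂y (6*x - 2*z) + ∂/∂z (-2*x + y).
Each of these terms simplifies to sums of mixed partials that cancel in pairs. The result is 0 (by equality of mixed partials for smooth functions — Schwarz / Clairaut).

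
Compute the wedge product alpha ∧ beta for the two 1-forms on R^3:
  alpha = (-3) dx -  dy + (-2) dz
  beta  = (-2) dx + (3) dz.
alpha ∧ beta = (-13) dx ∧ dz + (-2) dx ∧ dy + (-3) dy ∧ dz

Distribute the wedge, using dx_i ∧ dx_j = -dx_j ∧ dx_i and dx_i ∧ dx_i = 0. For each pair (i, j) with i < j, the coefficient of dx_i ∧ dx_j in alpha ∧ beta is (alpha_i * beta_j - alpha_j * beta_i). Collecting: alpha ∧ beta = (-13) dx ∧ dz + (-2) dx ∧ dy + (-3) dy ∧ dz.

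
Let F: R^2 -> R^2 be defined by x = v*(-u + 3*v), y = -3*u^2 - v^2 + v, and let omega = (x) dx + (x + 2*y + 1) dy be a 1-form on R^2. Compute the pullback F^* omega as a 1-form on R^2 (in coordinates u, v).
F^* omega = (36*u^3 + 6*u^2*v - 5*u*v^2 - 12*u*v - 6*u - 3*v^3) du + (13*u^2*v - 6*u^2 - 7*u*v^2 - u*v + 16*v^3 - 3*v^2 + 1) dv

Using F^*(f dg) = (f ∘ F) d(g ∘ F), substitute each coordinate x_i by F_i(u, v) in f_i, and replace dx_i by d F_i = (∂F_i/∂u) du + (∂F_i/∂v) dv.
  For the x component: f_1(F) = v*(-u + 3*v); d F_1 = (-v) du + (-u + 6*v) dv
  For the y component: f_2(F) = -6*u^2 - u*v + v^2 + 2*v + 1; d F_2 = (-6*u) du + (1 - 2*v) dv
Combining and collecting du, dv coefficients:
  coeff of du: 36*u^3 + 6*u^2*v - 5*u*v^2 - 12*u*v - 6*u - 3*v^3
  coeff of dv: 13*u^2*v - 6*u^2 - 7*u*v^2 - u*v + 16*v^3 - 3*v^2 + 1
F^* omega = (36*u^3 + 6*u^2*v - 5*u*v^2 - 12*u*v - 6*u - 3*v^3) du + (13*u^2*v - 6*u^2 - 7*u*v^2 - u*v + 16*v^3 - 3*v^2 + 1) dv.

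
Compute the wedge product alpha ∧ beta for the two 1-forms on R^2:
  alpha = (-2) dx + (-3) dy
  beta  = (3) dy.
alpha ∧ beta = (-6) dx ∧ dy

Distribute the wedge, using dx_i ∧ dx_j = -dx_j ∧ dx_i and dx_i ∧ dx_i = 0. For each pair (i, j) with i < j, the coefficient of dx_i ∧ dx_j in alpha ∧ beta is (alpha_i * beta_j - alpha_j * beta_i). Collecting: alpha ∧ beta = (-6) dx ∧ dy.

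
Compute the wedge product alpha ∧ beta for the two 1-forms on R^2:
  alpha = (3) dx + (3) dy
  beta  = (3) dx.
alpha ∧ beta = (-9) dx ∧ dy

Distribute the wedge, using dx_i ∧ dx_j = -dx_j ∧ dx_i and dx_i ∧ dx_i = 0. For each pair (i, j) with i < j, the coefficient of dx_i ∧ dx_j in alpha ∧ beta is (alpha_i * beta_j - alpha_j * beta_i). Collecting: alpha ∧ beta = (-9) dx ∧ dy.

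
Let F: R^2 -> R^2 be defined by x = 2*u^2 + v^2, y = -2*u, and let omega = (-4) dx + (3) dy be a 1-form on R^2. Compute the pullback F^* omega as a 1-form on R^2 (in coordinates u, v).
F^* omega = (-16*u - 6) du + (-8*v) dv

Using F^*(f dg) = (f ∘ F) d(g ∘ F), substitute each coordinate x_i by F_i(u, v) in f_i, and replace dx_i by d F_i = (∂F_i/∂u) du + (∂F_i/∂v) dv.
  For the x component: f_1(F) = -4; d F_1 = (4*u) du + (2*v) dv
  For the y component: f_2(F) = 3; d F_2 = (-2) du + (0) dv
Combining and collecting du, dv coefficients:
  coeff of du: -16*u - 6
  coeff of dv: -8*v
F^* omega = (-16*u - 6) du + (-8*v) dv.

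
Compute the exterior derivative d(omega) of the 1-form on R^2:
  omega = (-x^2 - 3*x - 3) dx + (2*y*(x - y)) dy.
d(omega) = (2*y) dx ∧ dy

For a 1-form omega = sum_i f_i dx_i, the exterior derivative is
  d(omega) = sum_{i < j} (∂f_j/∂x_i - ∂f_i/∂x_j) dx_i ∧ dx_j.
  coefficient of dx ∧ dy: ∂f_2/∂x - ∂f_1/∂y = ∂(2*y*(x - y))/∂x - ∂(-x^2 - 3*x - 3)/∂y = 2*y
Assembling: d(omega) = (2*y) dx ∧ dy.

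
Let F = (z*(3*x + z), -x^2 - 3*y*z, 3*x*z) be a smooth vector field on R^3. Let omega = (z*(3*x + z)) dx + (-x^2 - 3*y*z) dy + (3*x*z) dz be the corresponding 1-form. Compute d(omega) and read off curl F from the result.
d(omega) = (3*y) dy ∧ dz + (3*x - z) dz ∧ dx + (-2*x) dx ∧ dy; curl F = (3*y, 3*x - z, -2*x)

d omega = sum_{i<j} (∂f_j/∂x_i - ∂f_i/∂x_j) dx_i ∧ dx_j. Under the identification (dy ∧ dz, dz ∧ dx, dx ∧ dy) ↔ (e_x, e_y, e_z), the coefficients are exactly the components of curl F. Compute:
  ∂R/∂y - ∂Q/∂z = (0) - (-3*y) = 3*y
  ∂P/∂z - ∂R/∂x = (3*x + 2*z) - (3*z) = 3*x - z
  ∂Q/∂x - ∂P/∂y = (-2*x) - (0) = -2*x.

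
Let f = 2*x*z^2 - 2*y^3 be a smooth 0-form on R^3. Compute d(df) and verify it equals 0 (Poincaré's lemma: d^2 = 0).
d(df) = 0

Step 1: df = sum_i (∂f/∂x_i) dx_i = (2*z^2) dx + (-6*y^2) dy + (4*x*z) dz.
Step 2: Apply d again. Using the 1-form formula, the coefficient of dx ∧ dy in d(df) is ∂^2 f/∂x ∂y - ∂^2 f/∂y ∂x = (0) - (0) = 0 (equality of mixed partials for smooth f).
Similarly for dx ∧ dz and dy ∧ dz — all coefficients vanish. So d(df) = 0.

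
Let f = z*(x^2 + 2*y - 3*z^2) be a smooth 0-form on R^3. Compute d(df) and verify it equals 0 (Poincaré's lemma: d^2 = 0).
d(df) = 0

Step 1: df = sum_i (∂f/∂x_i) dx_i = (2*x*z) dx + (2*z) dy + (x^2 + 2*y - 9*z^2) dz.
Step 2: Apply d again. Using the 1-form formula, the coefficient of dx ∧ dy in d(df) is ∂^2 f/∂x ∂y - ∂^2 f/∂y ∂x = (0) - (0) = 0 (equality of mixed partials for smooth f).
Similarly for dx ∧ dz and dy ∧ dz — all coefficients vanish. So d(df) = 0.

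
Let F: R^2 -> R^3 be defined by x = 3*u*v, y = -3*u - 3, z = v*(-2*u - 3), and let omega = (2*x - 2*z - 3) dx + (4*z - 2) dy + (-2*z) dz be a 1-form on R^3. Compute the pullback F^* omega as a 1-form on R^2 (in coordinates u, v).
F^* omega = (22*u*v^2 + 24*u*v + 6*v^2 + 27*v + 6) du + (22*u^2*v - 6*u*v - 9*u - 18*v) dv

Using F^*(f dg) = (f ∘ F) d(g ∘ F), substitute each coordinate x_i by F_i(u, v) in f_i, and replace dx_i by d F_i = (∂F_i/∂u) du + (∂F_i/∂v) dv.
  For the x component: f_1(F) = 10*u*v + 6*v - 3; d F_1 = (3*v) du + (3*u) dv
  For the y component: f_2(F) = -8*u*v - 12*v - 2; d F_2 = (-3) du + (0) dv
  For the z component: f_3(F) = 2*v*(2*u + 3); d F_3 = (-2*v) du + (-2*u - 3) dv
Combining and collecting du, dv coefficients:
  coeff of du: 22*u*v^2 + 24*u*v + 6*v^2 + 27*v + 6
  coeff of dv: 22*u^2*v - 6*u*v - 9*u - 18*v
F^* omega = (22*u*v^2 + 24*u*v + 6*v^2 + 27*v + 6) du + (22*u^2*v - 6*u*v - 9*u - 18*v) dv.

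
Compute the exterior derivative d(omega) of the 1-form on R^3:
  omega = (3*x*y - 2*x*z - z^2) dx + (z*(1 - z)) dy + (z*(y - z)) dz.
d(omega) = (-3*x) dx ∧ dy + (2*x + 2*z) dx ∧ dz + (3*z - 1) dy ∧ dz

For a 1-form omega = sum_i f_i dx_i, the exterior derivative is
  d(omega) = sum_{i < j} (∂f_j/∂x_i - ∂f_i/∂x_j) dx_i ∧ dx_j.
  coefficient of dx ∧ dy: ∂f_2/∂x - ∂f_1/∂y = ∂(z*(1 - z))/∂x - ∂(3*x*y - 2*x*z - z^2)/∂y = -3*x
  coefficient of dx ∧ dz: ∂f_3/∂x - ∂f_1/∂z = ∂(z*(y - z))/∂x - ∂(3*x*y - 2*x*z - z^2)/∂z = 2*x + 2*z
  coefficient of dy ∧ dz: ∂f_3/∂y - ∂f_2/∂z = ∂(z*(y - z))/∂y - ∂(z*(1 - z))/∂z = 3*z - 1
Assembling: d(omega) = (-3*x) dx ∧ dy + (2*x + 2*z) dx ∧ dz + (3*z - 1) dy ∧ dz.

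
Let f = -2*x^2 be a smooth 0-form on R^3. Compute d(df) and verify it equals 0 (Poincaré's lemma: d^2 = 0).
d(df) = 0

Step 1: df = sum_i (∂f/∂x_i) dx_i = (-4*x) dx + (0) dy + (0) dz.
Step 2: Apply d again. Using the 1-form formula, the coefficient of dx ∧ dy in d(df) is ∂^2 f/∂x ∂y - ∂^2 f/∂y ∂x = (0) - (0) = 0 (equality of mixed partials for smooth f).
Similarly for dx ∧ dz and dy ∧ dz — all coefficients vanish. So d(df) = 0.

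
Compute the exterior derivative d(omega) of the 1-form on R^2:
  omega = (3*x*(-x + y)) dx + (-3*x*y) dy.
d(omega) = (-3*x - 3*y) dx ∧ dy

For a 1-form omega = sum_i f_i dx_i, the exterior derivative is
  d(omega) = sum_{i < j} (∂f_j/∂x_i - ∂f_i/∂x_j) dx_i ∧ dx_j.
  coefficient of dx ∧ dy: ∂f_2/∂x - ∂f_1/∂y = ∂(-3*x*y)/∂x - ∂(3*x*(-x + y))/∂y = -3*x - 3*y
Assembling: d(omega) = (-3*x - 3*y) dx ∧ dy.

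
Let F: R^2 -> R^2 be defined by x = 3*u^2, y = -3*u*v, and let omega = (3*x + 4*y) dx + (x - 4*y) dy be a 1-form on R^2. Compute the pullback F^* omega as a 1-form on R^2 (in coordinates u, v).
F^* omega = (9*u*(6*u^2 - 9*u*v - 4*v^2)) du + (9*u^2*(-u - 4*v)) dv

Using F^*(f dg) = (f ∘ F) d(g ∘ F), substitute each coordinate x_i by F_i(u, v) in f_i, and replace dx_i by d F_i = (∂F_i/∂u) du + (∂F_i/∂v) dv.
  For the x component: f_1(F) = 3*u*(3*u - 4*v); d F_1 = (6*u) du + (0) dv
  For the y component: f_2(F) = 3*u*(u + 4*v); d F_2 = (-3*v) du + (-3*u) dv
Combining and collecting du, dv coefficients:
  coeff of du: 9*u*(6*u^2 - 9*u*v - 4*v^2)
  coeff of dv: 9*u^2*(-u - 4*v)
F^* omega = (9*u*(6*u^2 - 9*u*v - 4*v^2)) du + (9*u^2*(-u - 4*v)) dv.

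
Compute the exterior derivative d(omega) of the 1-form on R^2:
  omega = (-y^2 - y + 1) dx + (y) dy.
d(omega) = (2*y + 1) dx ∧ dy

For a 1-form omega = sum_i f_i dx_i, the exterior derivative is
  d(omega) = sum_{i < j} (∂f_j/∂x_i - ∂f_i/∂x_j) dx_i ∧ dx_j.
  coefficient of dx ∧ dy: ∂f_2/∂x - ∂f_1/∂y = ∂(y)/∂x - ∂(-y^2 - y + 1)/∂y = 2*y + 1
Assembling: d(omega) = (2*y + 1) dx ∧ dy.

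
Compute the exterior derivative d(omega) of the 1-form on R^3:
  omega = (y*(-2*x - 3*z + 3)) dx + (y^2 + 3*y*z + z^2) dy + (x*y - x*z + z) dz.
d(omega) = (2*x + 3*z - 3) dx ∧ dy + (4*y - z) dx ∧ dz + (x - 3*y - 2*z) dy ∧ dz

For a 1-form omega = sum_i f_i dx_i, the exterior derivative is
  d(omega) = sum_{i < j} (∂f_j/∂x_i - ∂f_i/∂x_j) dx_i ∧ dx_j.
  coefficient of dx ∧ dy: ∂f_2/∂x - ∂f_1/∂y = ∂(y^2 + 3*y*z + z^2)/∂x - ∂(y*(-2*x - 3*z + 3))/∂y = 2*x + 3*z - 3
  coefficient of dx ∧ dz: ∂f_3/∂x - ∂f_1/∂z = ∂(x*y - x*z + z)/∂x - ∂(y*(-2*x - 3*z + 3))/∂z = 4*y - z
  coefficient of dy ∧ dz: ∂f_3/∂y - ∂f_2/∂z = ∂(x*y - x*z + z)/∂y - ∂(y^2 + 3*y*z + z^2)/∂z = x - 3*y - 2*z
Assembling: d(omega) = (2*x + 3*z - 3) dx ∧ dy + (4*y - z) dx ∧ dz + (x - 3*y - 2*z) dy ∧ dz.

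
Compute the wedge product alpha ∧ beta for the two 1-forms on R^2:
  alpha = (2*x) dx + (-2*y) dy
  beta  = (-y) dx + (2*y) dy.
alpha ∧ beta = (2*y*(2*x - y)) dx ∧ dy

Distribute the wedge, using dx_i ∧ dx_j = -dx_j ∧ dx_i and dx_i ∧ dx_i = 0. For each pair (i, j) with i < j, the coefficient of dx_i ∧ dx_j in alpha ∧ beta is (alpha_i * beta_j - alpha_j * beta_i). Collecting: alpha ∧ beta = (2*y*(2*x - y)) dx ∧ dy.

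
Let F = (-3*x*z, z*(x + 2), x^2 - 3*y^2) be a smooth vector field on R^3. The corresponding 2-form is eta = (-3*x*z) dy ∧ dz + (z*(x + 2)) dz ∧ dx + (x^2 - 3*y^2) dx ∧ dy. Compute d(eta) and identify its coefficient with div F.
d(eta) = (-3*z) dx ∧ dy ∧ dz; div F = -3*z

For a 2-form in R^3 of the form above, applying d gives a 3-form with coefficient ∂P/∂x + ∂Q/∂y + ∂R/∂z:
  ∂P/∂x = -3*z
  ∂Q/∂y = 0
  ∂R/∂z = 0
Sum = -3*z, which is exactly div F.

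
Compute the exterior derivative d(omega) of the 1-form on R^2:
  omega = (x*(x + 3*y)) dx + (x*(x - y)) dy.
d(omega) = (-x - y) dx ∧ dy

For a 1-form omega = sum_i f_i dx_i, the exterior derivative is
  d(omega) = sum_{i < j} (∂f_j/∂x_i - ∂f_i/∂x_j) dx_i ∧ dx_j.
  coefficient of dx ∧ dy: ∂f_2/∂x - ∂f_1/∂y = ∂(x*(x - y))/∂x - ∂(x*(x + 3*y))/∂y = -x - y
Assembling: d(omega) = (-x - y) dx ∧ dy.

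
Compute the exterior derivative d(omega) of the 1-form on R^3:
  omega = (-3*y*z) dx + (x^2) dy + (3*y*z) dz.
d(omega) = (2*x + 3*z) dx ∧ dy + (3*y) dx ∧ dz + (3*z) dy ∧ dz

For a 1-form omega = sum_i f_i dx_i, the exterior derivative is
  d(omega) = sum_{i < j} (∂f_j/∂x_i - ∂f_i/∂x_j) dx_i ∧ dx_j.
  coefficient of dx ∧ dy: ∂f_2/∂x - ∂f_1/∂y = ∂(x^2)/∂x - ∂(-3*y*z)/∂y = 2*x + 3*z
  coefficient of dx ∧ dz: ∂f_3/∂x - ∂f_1/∂z = ∂(3*y*z)/∂x - ∂(-3*y*z)/∂z = 3*y
  coefficient of dy ∧ dz: ∂f_3/∂y - ∂f_2/∂z = ∂(3*y*z)/∂y - ∂(x^2)/∂z = 3*z
Assembling: d(omega) = (2*x + 3*z) dx ∧ dy + (3*y) dx ∧ dz + (3*z) dy ∧ dz.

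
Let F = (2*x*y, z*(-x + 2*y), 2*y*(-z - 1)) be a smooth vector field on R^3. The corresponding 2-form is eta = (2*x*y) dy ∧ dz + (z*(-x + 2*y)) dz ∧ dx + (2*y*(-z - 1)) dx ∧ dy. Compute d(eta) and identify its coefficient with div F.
d(eta) = (2*z) dx ∧ dy ∧ dz; div F = 2*z

For a 2-form in R^3 of the form above, applying d gives a 3-form with coefficient ∂P/∂x + ∂Q/∂y + ∂R/∂z:
  ∂P/∂x = 2*y
  ∂Q/∂y = 2*z
  ∂R/∂z = -2*y
Sum = 2*z, which is exactly div F.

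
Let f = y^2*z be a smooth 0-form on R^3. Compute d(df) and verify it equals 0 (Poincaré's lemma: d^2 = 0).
d(df) = 0

Step 1: df = sum_i (∂f/∂x_i) dx_i = (0) dx + (2*y*z) dy + (y^2) dz.
Step 2: Apply d again. Using the 1-form formula, the coefficient of dx ∧ dy in d(df) is ∂^2 f/∂x ∂y - ∂^2 f/∂y ∂x = (0) - (0) = 0 (equality of mixed partials for smooth f).
Similarly for dx ∧ dz and dy ∧ dz — all coefficients vanish. So d(df) = 0.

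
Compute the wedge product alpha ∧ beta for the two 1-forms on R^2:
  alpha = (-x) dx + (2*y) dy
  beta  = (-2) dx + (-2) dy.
alpha ∧ beta = (2*x + 4*y) dx ∧ dy

Distribute the wedge, using dx_i ∧ dx_j = -dx_j ∧ dx_i and dx_i ∧ dx_i = 0. For each pair (i, j) with i < j, the coefficient of dx_i ∧ dx_j in alpha ∧ beta is (alpha_i * beta_j - alpha_j * beta_i). Collecting: alpha ∧ beta = (2*x + 4*y) dx ∧ dy.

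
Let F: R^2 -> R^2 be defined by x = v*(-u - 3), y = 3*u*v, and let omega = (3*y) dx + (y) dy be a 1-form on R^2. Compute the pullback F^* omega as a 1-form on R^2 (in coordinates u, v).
F^* omega = (-27*u*v) dv

Using F^*(f dg) = (f ∘ F) d(g ∘ F), substitute each coordinate x_i by F_i(u, v) in f_i, and replace dx_i by d F_i = (∂F_i/∂u) du + (∂F_i/∂v) dv.
  For the x component: f_1(F) = 9*u*v; d F_1 = (-v) du + (-u - 3) dv
  For the y component: f_2(F) = 3*u*v; d F_2 = (3*v) du + (3*u) dv
Combining and collecting du, dv coefficients:
  coeff of du: 0
  coeff of dv: -27*u*v
F^* omega = (-27*u*v) dv.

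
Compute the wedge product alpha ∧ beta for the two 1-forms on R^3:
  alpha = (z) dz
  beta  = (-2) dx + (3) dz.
alpha ∧ beta = (2*z) dx ∧ dz

Distribute the wedge, using dx_i ∧ dx_j = -dx_j ∧ dx_i and dx_i ∧ dx_i = 0. For each pair (i, j) with i < j, the coefficient of dx_i ∧ dx_j in alpha ∧ beta is (alpha_i * beta_j - alpha_j * beta_i). Collecting: alpha ∧ beta = (2*z) dx ∧ dz.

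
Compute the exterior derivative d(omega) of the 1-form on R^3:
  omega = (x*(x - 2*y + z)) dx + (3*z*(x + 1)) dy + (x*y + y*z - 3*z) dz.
d(omega) = (2*x + 3*z) dx ∧ dy + (-x + y) dx ∧ dz + (-2*x + z - 3) dy ∧ dz

For a 1-form omega = sum_i f_i dx_i, the exterior derivative is
  d(omega) = sum_{i < j} (∂f_j/∂x_i - ∂f_i/∂x_j) dx_i ∧ dx_j.
  coefficient of dx ∧ dy: ∂f_2/∂x - ∂f_1/∂y = ∂(3*z*(x + 1))/∂x - ∂(x*(x - 2*y + z))/∂y = 2*x + 3*z
  coefficient of dx ∧ dz: ∂f_3/∂x - ∂f_1/∂z = ∂(x*y + y*z - 3*z)/∂x - ∂(x*(x - 2*y + z))/∂z = -x + y
  coefficient of dy ∧ dz: ∂f_3/∂y - ∂f_2/∂z = ∂(x*y + y*z - 3*z)/∂y - ∂(3*z*(x + 1))/∂z = -2*x + z - 3
Assembling: d(omega) = (2*x + 3*z) dx ∧ dy + (-x + y) dx ∧ dz + (-2*x + z - 3) dy ∧ dz.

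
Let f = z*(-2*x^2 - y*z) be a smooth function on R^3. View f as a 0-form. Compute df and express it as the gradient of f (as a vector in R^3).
df = (-4*x*z) dx + (-z^2) dy + (-2*x^2 - 2*y*z) dz; grad f = (-4*x*z, -z^2, -2*x^2 - 2*y*z)

For a 0-form f, d f = (∂f/∂x) dx + (∂f/∂y) dy + (∂f/∂z) dz. The components of the vector representation are exactly the entries of grad f in Cartesian coordinates:
  ∂f/∂x = -4*x*z
  ∂f/∂y = -z^2
  ∂f/∂z = -2*x^2 - 2*y*z.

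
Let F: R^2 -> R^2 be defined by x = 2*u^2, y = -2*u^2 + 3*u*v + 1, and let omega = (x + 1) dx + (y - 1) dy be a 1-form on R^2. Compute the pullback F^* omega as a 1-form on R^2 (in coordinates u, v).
F^* omega = (u*(16*u^2 - 18*u*v + 9*v^2 + 4)) du + (u^2*(-6*u + 9*v)) dv

Using F^*(f dg) = (f ∘ F) d(g ∘ F), substitute each coordinate x_i by F_i(u, v) in f_i, and replace dx_i by d F_i = (∂F_i/∂u) du + (∂F_i/∂v) dv.
  For the x component: f_1(F) = 2*u^2 + 1; d F_1 = (4*u) du + (0) dv
  For the y component: f_2(F) = u*(-2*u + 3*v); d F_2 = (-4*u + 3*v) du + (3*u) dv
Combining and collecting du, dv coefficients:
  coeff of du: u*(16*u^2 - 18*u*v + 9*v^2 + 4)
  coeff of dv: u^2*(-6*u + 9*v)
F^* omega = (u*(16*u^2 - 18*u*v + 9*v^2 + 4)) du + (u^2*(-6*u + 9*v)) dv.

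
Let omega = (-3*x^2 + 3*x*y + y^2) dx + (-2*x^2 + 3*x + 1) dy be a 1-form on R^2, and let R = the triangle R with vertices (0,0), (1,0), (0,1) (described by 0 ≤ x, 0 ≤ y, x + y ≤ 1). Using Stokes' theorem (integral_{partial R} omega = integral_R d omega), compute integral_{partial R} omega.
integral_(partial R) omega = 0

Stokes: integral_partial_R omega = integral_R d omega with d omega = (∂Q/∂x - ∂P/∂y) dx ∧ dy.
  ∂Q/∂x = 3 - 4*x
  ∂P/∂y = 3*x + 2*y
  integrand = ∂Q/∂x - ∂P/∂y = -7*x - 2*y + 3.
Integrating over R: integral_0^1 integral_0^{1-x} (-7*x - 2*y + 3) dy dx = 0.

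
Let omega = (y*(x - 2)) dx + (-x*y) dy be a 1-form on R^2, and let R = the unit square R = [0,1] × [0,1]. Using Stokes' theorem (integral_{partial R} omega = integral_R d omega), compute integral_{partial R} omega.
integral_(partial R) omega = 1

Stokes: integral_partial_R omega = integral_R d omega with d omega = (∂Q/∂x - ∂P/∂y) dx ∧ dy.
  ∂Q/∂x = -y
  ∂P/∂y = x - 2
  integrand = ∂Q/∂x - ∂P/∂y = -x - y + 2.
Integrating over R: integral_0^1 integral_0^1 (-x - y + 2) dx dy = 1.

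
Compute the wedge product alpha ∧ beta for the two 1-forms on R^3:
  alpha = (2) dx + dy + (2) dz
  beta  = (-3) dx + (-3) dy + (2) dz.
alpha ∧ beta = (-3) dx ∧ dy + (10) dx ∧ dz + (8) dy ∧ dz

Distribute the wedge, using dx_i ∧ dx_j = -dx_j ∧ dx_i and dx_i ∧ dx_i = 0. For each pair (i, j) with i < j, the coefficient of dx_i ∧ dx_j in alpha ∧ beta is (alpha_i * beta_j - alpha_j * beta_i). Collecting: alpha ∧ beta = (-3) dx ∧ dy + (10) dx ∧ dz + (8) dy ∧ dz.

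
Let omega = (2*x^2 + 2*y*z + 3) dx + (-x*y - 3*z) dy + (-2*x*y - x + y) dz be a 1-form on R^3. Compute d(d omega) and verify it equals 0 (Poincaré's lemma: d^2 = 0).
d(d omega) = 0

Step 1: d omega = sum_{i<j} (∂f_j/∂x_i - ∂f_i/∂x_j) dx_i ∧ dx_j:
  coeff of dx ∧ dy: -y - 2*z
  coeff of dx ∧ dz: -4*y - 1
  coeff of dy ∧ dz: 4 - 2*x
Step 2: Apply d again to each 2-form coefficient. The only possible 3-form in R^3 is dx ∧ dy ∧ dz, with coefficient
  ∂(coeff of dy∧dz)/∂x - ∂(coeff of dx∧dz)/∂y + ∂(coeff of dx∧dy)/∂z
  = ∂/∂x (4 - 2*x) - ∂/∂y (-4*y - 1) + ∂/∂z (-y - 2*z).
Each of these terms simplifies to sums of mixed partials that cancel in pairs. The result is 0 (by equality of mixed partials for smooth functions — Schwarz / Clairaut).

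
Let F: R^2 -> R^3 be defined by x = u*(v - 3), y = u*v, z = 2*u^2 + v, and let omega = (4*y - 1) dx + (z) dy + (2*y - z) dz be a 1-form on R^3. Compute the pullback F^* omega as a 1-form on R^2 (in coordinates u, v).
F^* omega = (-8*u^3 + 10*u^2*v + 4*u*v^2 - 16*u*v + v^2 - v + 3) du + (2*u^3 + 4*u^2*v - 2*u^2 + 3*u*v - u - v) dv

Using F^*(f dg) = (f ∘ F) d(g ∘ F), substitute each coordinate x_i by F_i(u, v) in f_i, and replace dx_i by d F_i = (∂F_i/∂u) du + (∂F_i/∂v) dv.
  For the x component: f_1(F) = 4*u*v - 1; d F_1 = (v - 3) du + (u) dv
  For the y component: f_2(F) = 2*u^2 + v; d F_2 = (v) du + (u) dv
  For the z component: f_3(F) = -2*u^2 + 2*u*v - v; d F_3 = (4*u) du + (1) dv
Combining and collecting du, dv coefficients:
  coeff of du: -8*u^3 + 10*u^2*v + 4*u*v^2 - 16*u*v + v^2 - v + 3
  coeff of dv: 2*u^3 + 4*u^2*v - 2*u^2 + 3*u*v - u - v
F^* omega = (-8*u^3 + 10*u^2*v + 4*u*v^2 - 16*u*v + v^2 - v + 3) du + (2*u^3 + 4*u^2*v - 2*u^2 + 3*u*v - u - v) dv.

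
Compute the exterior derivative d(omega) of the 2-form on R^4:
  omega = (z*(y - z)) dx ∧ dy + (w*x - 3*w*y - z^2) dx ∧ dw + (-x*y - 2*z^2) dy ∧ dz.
d(omega) = (-2*z) dx ∧ dy ∧ dz + (3*w) dx ∧ dy ∧ dw + (2*z) dx ∧ dz ∧ dw

For a 2-form omega = sum_{i<j} g_{ij} dx_i ∧ dx_j, the exterior derivative is
  d(omega) = sum_{i<j} d(g_{ij}) ∧ dx_i ∧ dx_j = sum_{i<j, k} (∂g_{ij}/∂x_k) dx_k ∧ dx_i ∧ dx_j.
Expand each term, using dx_k ∧ dx_i ∧ dx_j = sgn(permutation) dx_{(a)} ∧ dx_{(b)} ∧ dx_{(c)} with (a < b < c) sorted:
  d(z*(y - z)) includes (∂/∂z)(z*(y - z)) dz = (y - 2*z) dz, which multiplied by dx ∧ dy gives (y - 2*z) dx ∧ dy ∧ dz
  d(w*x - 3*w*y - z^2) includes (∂/∂y)(w*x - 3*w*y - z^2) dy = (-3*w) dy, which multiplied by dx ∧ dw gives (3*w) dx ∧ dy ∧ dw
  d(w*x - 3*w*y - z^2) includes (∂/∂z)(w*x - 3*w*y - z^2) dz = (-2*z) dz, which multiplied by dx ∧ dw gives (2*z) dx ∧ dz ∧ dw
  d(-x*y - 2*z^2) includes (∂/∂x)(-x*y - 2*z^2) dx = (-y) dx, which multiplied by dy ∧ dz gives (-y) dx ∧ dy ∧ dz
Collecting like 3-forms: d(omega) = (-2*z) dx ∧ dy ∧ dz + (3*w) dx ∧ dy ∧ dw + (2*z) dx ∧ dz ∧ dw.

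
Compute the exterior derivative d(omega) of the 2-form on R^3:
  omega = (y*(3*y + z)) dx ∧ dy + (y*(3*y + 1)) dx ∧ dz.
d(omega) = (-5*y - 1) dx ∧ dy ∧ dz

For a 2-form omega = sum_{i<j} g_{ij} dx_i ∧ dx_j, the exterior derivative is
  d(omega) = sum_{i<j} d(g_{ij}) ∧ dx_i ∧ dx_j = sum_{i<j, k} (∂g_{ij}/∂x_k) dx_k ∧ dx_i ∧ dx_j.
Expand each term, using dx_k ∧ dx_i ∧ dx_j = sgn(permutation) dx_{(a)} ∧ dx_{(b)} ∧ dx_{(c)} with (a < b < c) sorted:
  d(y*(3*y + z)) includes (∂/∂z)(y*(3*y + z)) dz = (y) dz, which multiplied by dx ∧ dy gives (y) dx ∧ dy ∧ dz
  d(y*(3*y + 1)) includes (∂/∂y)(y*(3*y + 1)) dy = (6*y + 1) dy, which multiplied by dx ∧ dz gives (-6*y - 1) dx ∧ dy ∧ dz
Collecting like 3-forms: d(omega) = (-5*y - 1) dx ∧ dy ∧ dz.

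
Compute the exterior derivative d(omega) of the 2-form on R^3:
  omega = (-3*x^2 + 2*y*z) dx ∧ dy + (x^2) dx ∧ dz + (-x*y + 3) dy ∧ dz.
d(omega) = (y) dx ∧ dy ∧ dz

For a 2-form omega = sum_{i<j} g_{ij} dx_i ∧ dx_j, the exterior derivative is
  d(omega) = sum_{i<j} d(g_{ij}) ∧ dx_i ∧ dx_j = sum_{i<j, k} (∂g_{ij}/∂x_k) dx_k ∧ dx_i ∧ dx_j.
Expand each term, using dx_k ∧ dx_i ∧ dx_j = sgn(permutation) dx_{(a)} ∧ dx_{(b)} ∧ dx_{(c)} with (a < b < c) sorted:
  d(-3*x^2 + 2*y*z) includes (∂/∂z)(-3*x^2 + 2*y*z) dz = (2*y) dz, which multiplied by dx ∧ dy gives (2*y) dx ∧ dy ∧ dz
  d(-x*y + 3) includes (∂/∂x)(-x*y + 3) dx = (-y) dx, which multiplied by dy ∧ dz gives (-y) dx ∧ dy ∧ dz
Collecting like 3-forms: d(omega) = (y) dx ∧ dy ∧ dz.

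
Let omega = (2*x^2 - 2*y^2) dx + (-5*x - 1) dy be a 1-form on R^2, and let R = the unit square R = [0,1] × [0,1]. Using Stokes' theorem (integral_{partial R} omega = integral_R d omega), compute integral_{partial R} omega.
integral_(partial R) omega = -3

Stokes: integral_partial_R omega = integral_R d omega with d omega = (∂Q/∂x - ∂P/∂y) dx ∧ dy.
  ∂Q/∂x = -5
  ∂P/∂y = -4*y
  integrand = ∂Q/∂x - ∂P/∂y = 4*y - 5.
Integrating over R: integral_0^1 integral_0^1 (4*y - 5) dx dy = -3.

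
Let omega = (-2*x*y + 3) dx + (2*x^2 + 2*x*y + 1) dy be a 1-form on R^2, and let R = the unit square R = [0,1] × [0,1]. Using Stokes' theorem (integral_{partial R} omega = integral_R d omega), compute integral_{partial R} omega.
integral_(partial R) omega = 4

Stokes: integral_partial_R omega = integral_R d omega with d omega = (∂Q/∂x - ∂P/∂y) dx ∧ dy.
  ∂Q/∂x = 4*x + 2*y
  ∂P/∂y = -2*x
  integrand = ∂Q/∂x - ∂P/∂y = 6*x + 2*y.
Integrating over R: integral_0^1 integral_0^1 (6*x + 2*y) dx dy = 4.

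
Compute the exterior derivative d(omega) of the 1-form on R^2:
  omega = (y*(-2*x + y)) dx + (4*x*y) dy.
d(omega) = (2*x + 2*y) dx ∧ dy

For a 1-form omega = sum_i f_i dx_i, the exterior derivative is
  d(omega) = sum_{i < j} (∂f_j/∂x_i - ∂f_i/∂x_j) dx_i ∧ dx_j.
  coefficient of dx ∧ dy: ∂f_2/∂x - ∂f_1/∂y = ∂(4*x*y)/∂x - ∂(y*(-2*x + y))/∂y = 2*x + 2*y
Assembling: d(omega) = (2*x + 2*y) dx ∧ dy.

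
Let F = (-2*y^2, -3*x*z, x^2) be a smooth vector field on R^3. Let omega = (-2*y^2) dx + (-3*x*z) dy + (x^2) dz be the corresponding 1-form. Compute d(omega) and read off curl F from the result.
d(omega) = (3*x) dy ∧ dz + (-2*x) dz ∧ dx + (4*y - 3*z) dx ∧ dy; curl F = (3*x, -2*x, 4*y - 3*z)

d omega = sum_{i<j} (∂f_j/∂x_i - ∂f_i/∂x_j) dx_i ∧ dx_j. Under the identification (dy ∧ dz, dz ∧ dx, dx ∧ dy) ↔ (e_x, e_y, e_z), the coefficients are exactly the components of curl F. Compute:
  ∂R/∂y - ∂Q/∂z = (0) - (-3*x) = 3*x
  ∂P/∂z - ∂R/∂x = (0) - (2*x) = -2*x
  ∂Q/∂x - ∂P/∂y = (-3*z) - (-4*y) = 4*y - 3*z.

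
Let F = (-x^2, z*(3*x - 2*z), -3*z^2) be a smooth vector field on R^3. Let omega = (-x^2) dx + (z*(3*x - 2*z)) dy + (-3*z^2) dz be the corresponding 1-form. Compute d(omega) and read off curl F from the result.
d(omega) = (-3*x + 4*z) dy ∧ dz + (0) dz ∧ dx + (3*z) dx ∧ dy; curl F = (-3*x + 4*z, 0, 3*z)

d omega = sum_{i<j} (∂f_j/∂x_i - ∂f_i/∂x_j) dx_i ∧ dx_j. Under the identification (dy ∧ dz, dz ∧ dx, dx ∧ dy) ↔ (e_x, e_y, e_z), the coefficients are exactly the components of curl F. Compute:
  ∂R/∂y - ∂Q/∂z = (0) - (3*x - 4*z) = -3*x + 4*z
  ∂P/∂z - ∂R/∂x = (0) - (0) = 0
  ∂Q/∂x - ∂P/∂y = (3*z) - (0) = 3*z.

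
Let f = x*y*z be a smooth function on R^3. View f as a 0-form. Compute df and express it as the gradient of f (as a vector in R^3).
df = (y*z) dx + (x*z) dy + (x*y) dz; grad f = (y*z, x*z, x*y)

For a 0-form f, d f = (∂f/∂x) dx + (∂f/∂y) dy + (∂f/∂z) dz. The components of the vector representation are exactly the entries of grad f in Cartesian coordinates:
  ∂f/∂x = y*z
  ∂f/∂y = x*z
  ∂f/∂z = x*y.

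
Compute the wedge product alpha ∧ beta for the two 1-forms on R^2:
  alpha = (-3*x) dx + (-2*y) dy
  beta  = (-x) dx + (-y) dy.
alpha ∧ beta = (x*y) dx ∧ dy

Distribute the wedge, using dx_i ∧ dx_j = -dx_j ∧ dx_i and dx_i ∧ dx_i = 0. For each pair (i, j) with i < j, the coefficient of dx_i ∧ dx_j in alpha ∧ beta is (alpha_i * beta_j - alpha_j * beta_i). Collecting: alpha ∧ beta = (x*y) dx ∧ dy.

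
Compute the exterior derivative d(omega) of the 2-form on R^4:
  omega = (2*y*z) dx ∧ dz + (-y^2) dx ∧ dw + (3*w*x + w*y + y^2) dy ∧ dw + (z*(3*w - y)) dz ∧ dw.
d(omega) = (-2*z) dx ∧ dy ∧ dz + (3*w + 2*y) dx ∧ dy ∧ dw + (-z) dy ∧ dz ∧ dw

For a 2-form omega = sum_{i<j} g_{ij} dx_i ∧ dx_j, the exterior derivative is
  d(omega) = sum_{i<j} d(g_{ij}) ∧ dx_i ∧ dx_j = sum_{i<j, k} (∂g_{ij}/∂x_k) dx_k ∧ dx_i ∧ dx_j.
Expand each term, using dx_k ∧ dx_i ∧ dx_j = sgn(permutation) dx_{(a)} ∧ dx_{(b)} ∧ dx_{(c)} with (a < b < c) sorted:
  d(2*y*z) includes (∂/∂y)(2*y*z) dy = (2*z) dy, which multiplied by dx ∧ dz gives (-2*z) dx ∧ dy ∧ dz
  d(-y^2) includes (∂/∂y)(-y^2) dy = (-2*y) dy, which multiplied by dx ∧ dw gives (2*y) dx ∧ dy ∧ dw
  d(3*w*x + w*y + y^2) includes (∂/∂x)(3*w*x + w*y + y^2) dx = (3*w) dx, which multiplied by dy ∧ dw gives (3*w) dx ∧ dy ∧ dw
  d(z*(3*w - y)) includes (∂/∂y)(z*(3*w - y)) dy = (-z) dy, which multiplied by dz ∧ dw gives (-z) dy ∧ dz ∧ dw
Collecting like 3-forms: d(omega) = (-2*z) dx ∧ dy ∧ dz + (3*w + 2*y) dx ∧ dy ∧ dw + (-z) dy ∧ dz ∧ dw.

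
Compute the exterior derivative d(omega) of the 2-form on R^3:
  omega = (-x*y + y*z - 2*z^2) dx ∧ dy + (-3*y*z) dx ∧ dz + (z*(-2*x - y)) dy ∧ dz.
d(omega) = (y - 3*z) dx ∧ dy ∧ dz

For a 2-form omega = sum_{i<j} g_{ij} dx_i ∧ dx_j, the exterior derivative is
  d(omega) = sum_{i<j} d(g_{ij}) ∧ dx_i ∧ dx_j = sum_{i<j, k} (∂g_{ij}/∂x_k) dx_k ∧ dx_i ∧ dx_j.
Expand each term, using dx_k ∧ dx_i ∧ dx_j = sgn(permutation) dx_{(a)} ∧ dx_{(b)} ∧ dx_{(c)} with (a < b < c) sorted:
  d(-x*y + y*z - 2*z^2) includes (∂/∂z)(-x*y + y*z - 2*z^2) dz = (y - 4*z) dz, which multiplied by dx ∧ dy gives (y - 4*z) dx ∧ dy ∧ dz
  d(-3*y*z) includes (∂/∂y)(-3*y*z) dy = (-3*z) dy, which multiplied by dx ∧ dz gives (3*z) dx ∧ dy ∧ dz
  d(z*(-2*x - y)) includes (∂/∂x)(z*(-2*x - y)) dx = (-2*z) dx, which multiplied by dy ∧ dz gives (-2*z) dx ∧ dy ∧ dz
Collecting like 3-forms: d(omega) = (y - 3*z) dx ∧ dy ∧ dz.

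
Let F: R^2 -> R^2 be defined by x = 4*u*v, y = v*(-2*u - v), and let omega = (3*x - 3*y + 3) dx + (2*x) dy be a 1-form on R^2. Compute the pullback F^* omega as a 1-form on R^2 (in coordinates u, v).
F^* omega = (4*v*(14*u*v + 3*v^2 + 3)) du + (4*u*(14*u*v - v^2 + 3)) dv

Using F^*(f dg) = (f ∘ F) d(g ∘ F), substitute each coordinate x_i by F_i(u, v) in f_i, and replace dx_i by d F_i = (∂F_i/∂u) du + (∂F_i/∂v) dv.
  For the x component: f_1(F) = 18*u*v + 3*v^2 + 3; d F_1 = (4*v) du + (4*u) dv
  For the y component: f_2(F) = 8*u*v; d F_2 = (-2*v) du + (-2*u - 2*v) dv
Combining and collecting du, dv coefficients:
  coeff of du: 4*v*(14*u*v + 3*v^2 + 3)
  coeff of dv: 4*u*(14*u*v - v^2 + 3)
F^* omega = (4*v*(14*u*v + 3*v^2 + 3)) du + (4*u*(14*u*v - v^2 + 3)) dv.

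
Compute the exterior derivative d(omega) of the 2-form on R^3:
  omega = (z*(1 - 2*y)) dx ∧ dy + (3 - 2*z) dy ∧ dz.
d(omega) = (1 - 2*y) dx ∧ dy ∧ dz

For a 2-form omega = sum_{i<j} g_{ij} dx_i ∧ dx_j, the exterior derivative is
  d(omega) = sum_{i<j} d(g_{ij}) ∧ dx_i ∧ dx_j = sum_{i<j, k} (∂g_{ij}/∂x_k) dx_k ∧ dx_i ∧ dx_j.
Expand each term, using dx_k ∧ dx_i ∧ dx_j = sgn(permutation) dx_{(a)} ∧ dx_{(b)} ∧ dx_{(c)} with (a < b < c) sorted:
  d(z*(1 - 2*y)) includes (∂/∂z)(z*(1 - 2*y)) dz = (1 - 2*y) dz, which multiplied by dx ∧ dy gives (1 - 2*y) dx ∧ dy ∧ dz
Collecting like 3-forms: d(omega) = (1 - 2*y) dx ∧ dy ∧ dz.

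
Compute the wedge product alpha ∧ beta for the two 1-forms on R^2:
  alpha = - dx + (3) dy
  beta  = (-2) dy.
alpha ∧ beta = (2) dx ∧ dy

Distribute the wedge, using dx_i ∧ dx_j = -dx_j ∧ dx_i and dx_i ∧ dx_i = 0. For each pair (i, j) with i < j, the coefficient of dx_i ∧ dx_j in alpha ∧ beta is (alpha_i * beta_j - alpha_j * beta_i). Collecting: alpha ∧ beta = (2) dx ∧ dy.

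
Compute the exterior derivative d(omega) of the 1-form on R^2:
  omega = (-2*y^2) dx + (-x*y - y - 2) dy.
d(omega) = (3*y) dx ∧ dy

For a 1-form omega = sum_i f_i dx_i, the exterior derivative is
  d(omega) = sum_{i < j} (∂f_j/∂x_i - ∂f_i/∂x_j) dx_i ∧ dx_j.
  coefficient of dx ∧ dy: ∂f_2/∂x - ∂f_1/∂y = ∂(-x*y - y - 2)/∂x - ∂(-2*y^2)/∂y = 3*y
Assembling: d(omega) = (3*y) dx ∧ dy.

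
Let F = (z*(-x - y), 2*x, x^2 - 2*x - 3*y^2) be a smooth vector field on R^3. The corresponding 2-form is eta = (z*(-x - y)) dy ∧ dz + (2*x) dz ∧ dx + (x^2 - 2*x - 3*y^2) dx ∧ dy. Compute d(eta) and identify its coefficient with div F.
d(eta) = (-z) dx ∧ dy ∧ dz; div F = -z

For a 2-form in R^3 of the form above, applying d gives a 3-form with coefficient ∂P/∂x + ∂Q/∂y + ∂R/∂z:
  ∂P/∂x = -z
  ∂Q/∂y = 0
  ∂R/∂z = 0
Sum = -z, which is exactly div F.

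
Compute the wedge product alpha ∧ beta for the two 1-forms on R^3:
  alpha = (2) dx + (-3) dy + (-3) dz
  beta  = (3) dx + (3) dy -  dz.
alpha ∧ beta = (15) dx ∧ dy + (7) dx ∧ dz + (12) dy ∧ dz

Distribute the wedge, using dx_i ∧ dx_j = -dx_j ∧ dx_i and dx_i ∧ dx_i = 0. For each pair (i, j) with i < j, the coefficient of dx_i ∧ dx_j in alpha ∧ beta is (alpha_i * beta_j - alpha_j * beta_i). Collecting: alpha ∧ beta = (15) dx ∧ dy + (7) dx ∧ dz + (12) dy ∧ dz.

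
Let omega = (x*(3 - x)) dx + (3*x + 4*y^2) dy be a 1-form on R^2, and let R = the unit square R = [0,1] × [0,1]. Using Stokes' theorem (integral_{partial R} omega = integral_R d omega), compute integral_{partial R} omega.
integral_(partial R) omega = 3

Stokes: integral_partial_R omega = integral_R d omega with d omega = (∂Q/∂x - ∂P/∂y) dx ∧ dy.
  ∂Q/∂x = 3
  ∂P/∂y = 0
  integrand = ∂Q/∂x - ∂P/∂y = 3.
Integrating over R: integral_0^1 integral_0^1 (3) dx dy = 3.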